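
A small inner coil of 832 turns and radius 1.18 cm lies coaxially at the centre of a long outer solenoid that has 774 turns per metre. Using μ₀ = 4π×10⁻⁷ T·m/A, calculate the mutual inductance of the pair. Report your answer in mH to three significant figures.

M ≈ 0.354 mH

The outer solenoid produces a uniform field B₁ = μ₀n₁I₁ across the inner coil,
so the flux linkage is N₂Φ = N₂B₁A₂ = μ₀n₁N₂A₂·I₁, giving M = μ₀n₁N₂A₂.
A₂ = πr² = π(1.180×10^-2 m)² = 4.374×10^-4 m².
M = (4π×10⁻⁷)(774)(832)(4.374×10^-4) = 3.540×10^-4 H.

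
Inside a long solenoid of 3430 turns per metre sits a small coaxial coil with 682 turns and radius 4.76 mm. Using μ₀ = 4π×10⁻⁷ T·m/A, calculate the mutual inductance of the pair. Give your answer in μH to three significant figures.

The outer solenoid produces a uniform field B₁ = μ₀n₁I₁ across the inner coil,
so the flux linkage is N₂Φ = N₂B₁A₂ = μ₀n₁N₂A₂·I₁, giving M = μ₀n₁N₂A₂.
A₂ = πr² = π(4.760×10^-3 m)² = 7.118×10^-5 m².
M = (4π×10⁻⁷)(3430)(682)(7.118×10^-5) = 2.092×10^-4 H.

M ≈ 209 μH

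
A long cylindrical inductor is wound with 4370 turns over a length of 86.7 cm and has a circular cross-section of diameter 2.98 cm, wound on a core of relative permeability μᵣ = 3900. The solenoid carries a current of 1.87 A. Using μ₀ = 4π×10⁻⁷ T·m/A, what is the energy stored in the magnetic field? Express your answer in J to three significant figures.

U ≈ 132 J

A = π(d/2)² = π(1.490×10^-2 m)² = 6.9746×10^-4 m².
L = μ₀μᵣN²A/ℓ = (4π×10⁻⁷)(3900)(4370)²(6.9746×10^-4)/(0.867) = 75.29 H.
U = ½LI² = ½(75.29)(1.87)² = 131.6 J.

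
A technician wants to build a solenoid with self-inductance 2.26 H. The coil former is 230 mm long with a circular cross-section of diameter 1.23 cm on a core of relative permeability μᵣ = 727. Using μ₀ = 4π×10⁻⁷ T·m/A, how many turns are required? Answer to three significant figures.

A = π(d/2)² = π(6.150×10^-3 m)² = 1.188×10^-4 m².
From L = μ₀μᵣN²A/ℓ, N = √(Lℓ / (μ₀μᵣA)).
N = √[(2.26)(0.23) / ((4π×10⁻⁷)(727)×1.188×10^-4)] = √(4.788×10^6) ≈ 2188.2.

N ≈ 2190 turns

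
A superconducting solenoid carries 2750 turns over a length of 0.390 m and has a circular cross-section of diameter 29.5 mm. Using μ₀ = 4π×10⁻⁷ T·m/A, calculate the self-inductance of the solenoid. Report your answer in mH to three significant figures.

A = π(d/2)² = π(1.475×10^-2 m)² = 6.8349×10^-4 m².
For a long solenoid, L = μ₀N²A/ℓ.
L = (4π×10⁻⁷)(2750)²(6.8349×10^-4)/(0.39 m) = 1.665×10^-2 H.

L ≈ 16.7 mH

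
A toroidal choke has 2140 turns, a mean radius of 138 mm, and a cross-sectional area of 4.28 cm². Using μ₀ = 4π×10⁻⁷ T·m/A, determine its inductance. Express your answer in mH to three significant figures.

For a thin toroid, L = μ₀N²A/(2πR).
L = (4π×10⁻⁷)(2140)²(4.280×10^-4) / (2π×0.138 m) = 2.841×10^-3 H.

L ≈ 2.84 mH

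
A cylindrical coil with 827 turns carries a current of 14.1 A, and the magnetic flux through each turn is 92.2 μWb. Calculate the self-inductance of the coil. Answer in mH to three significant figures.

Self-inductance is defined by L = NΦ_B/I (flux linkage over current).
L = (827)(9.220×10^-5 Wb)/(14.1 A) = 5.408×10^-3 H.

L ≈ 5.41 mH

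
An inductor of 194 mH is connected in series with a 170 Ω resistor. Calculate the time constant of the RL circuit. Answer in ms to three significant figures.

τ = L/R = (0.194 H)/(170 Ω) = 1.141×10^-3 s.

τ ≈ 1.14 ms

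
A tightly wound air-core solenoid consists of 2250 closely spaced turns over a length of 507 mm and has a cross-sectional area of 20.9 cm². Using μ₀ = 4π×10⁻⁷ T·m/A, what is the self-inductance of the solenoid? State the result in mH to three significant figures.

A = 20.9 cm² = 2.090×10^-3 m².
For a long solenoid, L = μ₀N²A/ℓ.
L = (4π×10⁻⁷)(2250)²(2.090×10^-3)/(0.507 m) = 2.622×10^-2 H.

L ≈ 26.2 mH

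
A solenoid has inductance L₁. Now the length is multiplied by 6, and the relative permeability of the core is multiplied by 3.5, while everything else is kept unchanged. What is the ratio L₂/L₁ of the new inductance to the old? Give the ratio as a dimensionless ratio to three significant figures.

For a solenoid, L ∝ μᵣN²A/ℓ.
L₂/L₁ = (6)^-1 × (3.5) = 0.583.

L₂/L₁ = 0.583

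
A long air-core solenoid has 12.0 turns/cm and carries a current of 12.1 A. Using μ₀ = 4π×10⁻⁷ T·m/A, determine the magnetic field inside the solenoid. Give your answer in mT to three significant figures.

Inside a long solenoid, B = μ₀nI.
B = (4π×10⁻⁷)(1.200×10^3 m⁻¹)(12.1 A) = 1.8246×10^-2 T.

B ≈ 18.2 mT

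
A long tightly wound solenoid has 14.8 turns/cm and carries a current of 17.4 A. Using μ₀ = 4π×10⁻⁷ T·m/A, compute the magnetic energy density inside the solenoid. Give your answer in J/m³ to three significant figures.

B = μ₀nI = (4π×10⁻⁷)(1.480×10^3)(17.4) = 3.236×10^-2 T.
u = B²/(2μ₀) = (3.236×10^-2)²/(2×4π×10⁻⁷) = 416.7 J/m³.

u ≈ 417 J/m³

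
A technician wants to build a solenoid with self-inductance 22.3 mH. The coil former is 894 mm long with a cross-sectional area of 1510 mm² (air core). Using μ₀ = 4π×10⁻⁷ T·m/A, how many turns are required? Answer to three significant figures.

A = 1510 mm² = 1.510×10^-3 m².
From L = μ₀N²A/ℓ, N = √(Lℓ / (μ₀A)).
N = √[(2.230×10^-2)(0.894) / ((4π×10⁻⁷)×1.510×10^-3)] = √(1.051×10^7) ≈ 3241.4.

N ≈ 3240 turns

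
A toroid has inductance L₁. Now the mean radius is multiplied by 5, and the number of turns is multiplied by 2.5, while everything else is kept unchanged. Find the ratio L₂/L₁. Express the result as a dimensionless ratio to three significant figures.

L₂/L₁ = 1.25

For a toroid, L ∝ μᵣN²A/R.
L₂/L₁ = (5)^-1 × (2.5)^2 = 1.25.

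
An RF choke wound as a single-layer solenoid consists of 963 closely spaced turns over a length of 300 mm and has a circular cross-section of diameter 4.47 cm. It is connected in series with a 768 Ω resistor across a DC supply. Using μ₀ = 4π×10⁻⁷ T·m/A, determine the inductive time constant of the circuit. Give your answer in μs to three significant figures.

τ ≈ 7.94 μs

A = π(d/2)² = π(2.235×10^-2 m)² = 1.569×10^-3 m².
L = μ₀N²A/ℓ = (4π×10⁻⁷)(963)²(1.569×10^-3)/(0.3) = 6.096×10^-3 H.
τ = L/R = (6.096×10^-3)/(768) = 7.938×10^-6 s.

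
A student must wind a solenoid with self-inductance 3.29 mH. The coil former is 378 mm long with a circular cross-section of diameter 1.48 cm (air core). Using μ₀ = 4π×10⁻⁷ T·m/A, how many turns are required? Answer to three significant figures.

N ≈ 2400 turns

A = π(d/2)² = π(7.400×10^-3 m)² = 1.720×10^-4 m².
From L = μ₀N²A/ℓ, N = √(Lℓ / (μ₀A)).
N = √[(3.290×10^-3)(0.378) / ((4π×10⁻⁷)×1.720×10^-4)] = √(5.753×10^6) ≈ 2398.5.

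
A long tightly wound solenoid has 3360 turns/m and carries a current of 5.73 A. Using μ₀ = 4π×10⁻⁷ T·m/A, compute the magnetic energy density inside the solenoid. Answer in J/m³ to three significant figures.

u ≈ 233 J/m³

B = μ₀nI = (4π×10⁻⁷)(3.360×10^3)(5.73) = 2.419×10^-2 T.
u = B²/(2μ₀) = (2.419×10^-2)²/(2×4π×10⁻⁷) = 232.9 J/m³.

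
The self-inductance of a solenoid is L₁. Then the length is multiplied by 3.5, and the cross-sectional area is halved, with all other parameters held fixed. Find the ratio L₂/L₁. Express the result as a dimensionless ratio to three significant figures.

L₂/L₁ = 0.143

For a solenoid, L ∝ μᵣN²A/ℓ.
L₂/L₁ = (3.5)^-1 × (0.5) = 0.143.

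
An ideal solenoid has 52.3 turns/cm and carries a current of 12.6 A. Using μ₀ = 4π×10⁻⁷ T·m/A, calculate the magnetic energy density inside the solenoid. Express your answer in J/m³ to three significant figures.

u ≈ 2730 J/m³

B = μ₀nI = (4π×10⁻⁷)(5.230×10^3)(12.6) = 8.281×10^-2 T.
u = B²/(2μ₀) = (8.281×10^-2)²/(2×4π×10⁻⁷) = 2.729×10^3 J/m³.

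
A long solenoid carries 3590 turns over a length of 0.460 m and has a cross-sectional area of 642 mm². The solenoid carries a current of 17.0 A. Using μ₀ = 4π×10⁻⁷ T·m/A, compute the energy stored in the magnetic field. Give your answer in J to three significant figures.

U ≈ 3.27 J

A = 642 mm² = 6.420×10^-4 m².
L = μ₀N²A/ℓ = (4π×10⁻⁷)(3590)²(6.420×10^-4)/(0.46) = 2.260×10^-2 H.
U = ½LI² = ½(2.260×10^-2)(17.0)² = 3.266 J.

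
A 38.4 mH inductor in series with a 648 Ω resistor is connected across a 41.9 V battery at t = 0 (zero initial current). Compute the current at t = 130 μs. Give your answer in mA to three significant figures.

I ≈ 57.5 mA

τ = L/R = 3.840×10^-2/648 = 5.926×10^-5 s; final current I_∞ = ε/R = 41.9/648 = 6.466×10^-2 A.
I(t) = I_∞(1 − e^(−t/τ)) with t/τ = 2.194.
I = (6.466×10^-2)(1 − e^(−2.194)) = 5.745×10^-2 A.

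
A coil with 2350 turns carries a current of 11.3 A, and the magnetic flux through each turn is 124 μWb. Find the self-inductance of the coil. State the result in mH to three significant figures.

Self-inductance is defined by L = NΦ_B/I (flux linkage over current).
L = (2350)(1.240×10^-4 Wb)/(11.3 A) = 2.579×10^-2 H.

L ≈ 25.8 mH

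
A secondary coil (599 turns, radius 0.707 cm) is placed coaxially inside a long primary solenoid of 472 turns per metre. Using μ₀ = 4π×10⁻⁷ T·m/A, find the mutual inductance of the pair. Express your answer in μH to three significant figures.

M ≈ 55.8 μH

The outer solenoid produces a uniform field B₁ = μ₀n₁I₁ across the inner coil,
so the flux linkage is N₂Φ = N₂B₁A₂ = μ₀n₁N₂A₂·I₁, giving M = μ₀n₁N₂A₂.
A₂ = πr² = π(7.070×10^-3 m)² = 1.570×10^-4 m².
M = (4π×10⁻⁷)(472)(599)(1.570×10^-4) = 5.579×10^-5 H.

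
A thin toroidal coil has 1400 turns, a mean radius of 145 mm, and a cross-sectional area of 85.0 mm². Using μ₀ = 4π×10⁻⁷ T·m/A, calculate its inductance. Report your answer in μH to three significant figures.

L ≈ 230 μH

For a thin toroid, L = μ₀N²A/(2πR).
L = (4π×10⁻⁷)(1400)²(8.500×10^-5) / (2π×0.145 m) = 2.298×10^-4 H.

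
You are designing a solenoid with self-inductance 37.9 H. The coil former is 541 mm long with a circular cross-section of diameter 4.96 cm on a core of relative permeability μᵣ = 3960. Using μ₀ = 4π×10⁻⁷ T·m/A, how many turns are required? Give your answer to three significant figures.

N ≈ 1460 turns

A = π(d/2)² = π(2.480×10^-2 m)² = 1.932×10^-3 m².
From L = μ₀μᵣN²A/ℓ, N = √(Lℓ / (μ₀μᵣA)).
N = √[(37.9)(0.541) / ((4π×10⁻⁷)(3960)×1.932×10^-3)] = √(2.132×10^6) ≈ 1460.3.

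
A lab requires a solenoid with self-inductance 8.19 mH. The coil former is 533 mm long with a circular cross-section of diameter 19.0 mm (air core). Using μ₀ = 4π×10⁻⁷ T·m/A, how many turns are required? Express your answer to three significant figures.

A = π(d/2)² = π(9.500×10^-3 m)² = 2.835×10^-4 m².
From L = μ₀N²A/ℓ, N = √(Lℓ / (μ₀A)).
N = √[(8.190×10^-3)(0.533) / ((4π×10⁻⁷)×2.835×10^-4)] = √(1.225×10^7) ≈ 3500.3.

N ≈ 3500 turns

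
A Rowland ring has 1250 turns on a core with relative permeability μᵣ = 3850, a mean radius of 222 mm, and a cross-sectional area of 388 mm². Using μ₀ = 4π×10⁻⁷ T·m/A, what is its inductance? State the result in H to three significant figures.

L ≈ 2.10 H

For a thin toroid, L = μ₀μᵣN²A/(2πR).
L = (4π×10⁻⁷)(3850)(1250)²(3.880×10^-4) / (2π×0.222 m) = 2.103 H.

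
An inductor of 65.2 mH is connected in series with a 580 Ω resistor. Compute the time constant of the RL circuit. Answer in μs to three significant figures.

τ = L/R = (6.520×10^-2 H)/(580 Ω) = 1.124×10^-4 s.

τ ≈ 112 μs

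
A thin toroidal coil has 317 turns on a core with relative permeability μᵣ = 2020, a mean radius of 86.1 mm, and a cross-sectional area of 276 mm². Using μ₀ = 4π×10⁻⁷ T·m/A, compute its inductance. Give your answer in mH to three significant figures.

For a thin toroid, L = μ₀μᵣN²A/(2πR).
L = (4π×10⁻⁷)(2020)(317)²(2.760×10^-4) / (2π×8.610×10^-2 m) = 0.1301 H.

L ≈ 130 mH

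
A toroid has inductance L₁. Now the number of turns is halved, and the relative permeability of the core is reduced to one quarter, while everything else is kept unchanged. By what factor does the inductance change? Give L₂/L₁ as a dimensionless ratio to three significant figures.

L₂/L₁ = 0.0625

For a toroid, L ∝ μᵣN²A/R.
L₂/L₁ = (0.5)^2 × (0.25) = 0.0625.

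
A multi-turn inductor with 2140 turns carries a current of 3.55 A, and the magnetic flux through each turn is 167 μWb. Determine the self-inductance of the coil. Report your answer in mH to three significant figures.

Self-inductance is defined by L = NΦ_B/I (flux linkage over current).
L = (2140)(1.670×10^-4 Wb)/(3.55 A) = 0.1007 H.

L ≈ 101 mH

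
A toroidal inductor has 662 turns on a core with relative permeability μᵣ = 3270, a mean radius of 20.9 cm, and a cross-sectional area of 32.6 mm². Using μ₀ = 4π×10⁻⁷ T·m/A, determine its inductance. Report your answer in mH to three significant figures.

L ≈ 44.7 mH

For a thin toroid, L = μ₀μᵣN²A/(2πR).
L = (4π×10⁻⁷)(3270)(662)²(3.260×10^-5) / (2π×0.209 m) = 4.471×10^-2 H.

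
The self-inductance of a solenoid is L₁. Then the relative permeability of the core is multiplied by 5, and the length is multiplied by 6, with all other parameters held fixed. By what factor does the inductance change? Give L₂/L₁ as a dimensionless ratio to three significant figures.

L₂/L₁ = 0.833

For a solenoid, L ∝ μᵣN²A/ℓ.
L₂/L₁ = (5) × (6)^-1 = 0.833.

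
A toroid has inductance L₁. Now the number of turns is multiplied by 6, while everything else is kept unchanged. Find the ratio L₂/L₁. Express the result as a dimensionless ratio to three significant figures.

For a toroid, L ∝ μᵣN²A/R.
L₂/L₁ = (6)^2 = 36.0.

L₂/L₁ = 36.0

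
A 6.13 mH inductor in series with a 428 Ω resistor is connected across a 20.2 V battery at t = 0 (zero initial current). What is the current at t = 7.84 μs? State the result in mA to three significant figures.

I ≈ 19.9 mA

τ = L/R = 6.130×10^-3/428 = 1.432×10^-5 s; final current I_∞ = ε/R = 20.2/428 = 4.720×10^-2 A.
I(t) = I_∞(1 − e^(−t/τ)) with t/τ = 0.547.
I = (4.720×10^-2)(1 − e^(−0.547)) = 1.990×10^-2 A.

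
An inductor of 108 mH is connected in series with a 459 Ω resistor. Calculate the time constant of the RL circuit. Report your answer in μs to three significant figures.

τ ≈ 235 μs

τ = L/R = (0.108 H)/(459 Ω) = 2.353×10^-4 s.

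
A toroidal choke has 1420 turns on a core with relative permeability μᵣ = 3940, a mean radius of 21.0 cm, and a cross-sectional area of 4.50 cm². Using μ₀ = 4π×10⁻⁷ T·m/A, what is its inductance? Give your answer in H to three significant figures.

L ≈ 3.40 H

For a thin toroid, L = μ₀μᵣN²A/(2πR).
L = (4π×10⁻⁷)(3940)(1420)²(4.500×10^-4) / (2π×0.21 m) = 3.4048 H.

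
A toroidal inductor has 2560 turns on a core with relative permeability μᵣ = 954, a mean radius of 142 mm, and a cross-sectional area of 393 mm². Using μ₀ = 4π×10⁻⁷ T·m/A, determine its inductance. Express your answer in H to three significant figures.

L ≈ 3.46 H

For a thin toroid, L = μ₀μᵣN²A/(2πR).
L = (4π×10⁻⁷)(954)(2560)²(3.930×10^-4) / (2π×0.142 m) = 3.461 H.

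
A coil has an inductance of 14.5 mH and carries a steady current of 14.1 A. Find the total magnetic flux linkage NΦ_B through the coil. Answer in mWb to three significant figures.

From L = NΦ_B/I, the flux linkage is NΦ_B = LI.
NΦ_B = (1.450×10^-2 H)(14.1 A) = 0.2044 Wb.

NΦ_B ≈ 204 mWb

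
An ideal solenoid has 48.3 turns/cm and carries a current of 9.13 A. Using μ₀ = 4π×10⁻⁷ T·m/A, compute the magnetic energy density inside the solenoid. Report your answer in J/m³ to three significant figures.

B = μ₀nI = (4π×10⁻⁷)(4.830×10^3)(9.13) = 5.542×10^-2 T.
u = B²/(2μ₀) = (5.542×10^-2)²/(2×4π×10⁻⁷) = 1.222×10^3 J/m³.

u ≈ 1220 J/m³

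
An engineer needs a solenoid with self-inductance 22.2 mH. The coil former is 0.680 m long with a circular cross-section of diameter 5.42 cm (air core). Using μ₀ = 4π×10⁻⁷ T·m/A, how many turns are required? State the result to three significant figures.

N ≈ 2280 turns

A = π(d/2)² = π(2.710×10^-2 m)² = 2.307×10^-3 m².
From L = μ₀N²A/ℓ, N = √(Lℓ / (μ₀A)).
N = √[(2.220×10^-2)(0.68) / ((4π×10⁻⁷)×2.307×10^-3)] = √(5.207×10^6) ≈ 2281.8.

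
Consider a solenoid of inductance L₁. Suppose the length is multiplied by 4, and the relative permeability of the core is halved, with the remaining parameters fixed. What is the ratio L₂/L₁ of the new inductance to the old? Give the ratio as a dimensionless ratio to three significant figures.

L₂/L₁ = 0.125

For a solenoid, L ∝ μᵣN²A/ℓ.
L₂/L₁ = (4)^-1 × (0.5) = 0.125.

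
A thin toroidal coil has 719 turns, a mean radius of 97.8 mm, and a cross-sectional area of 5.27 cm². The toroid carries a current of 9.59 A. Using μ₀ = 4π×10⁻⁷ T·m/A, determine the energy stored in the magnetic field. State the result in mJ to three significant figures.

L = μ₀N²A/(2πR) = (4π×10⁻⁷)(719)²(5.270×10^-4)/(2π×9.780×10^-2) = 5.571×10^-4 H.
U = ½LI² = ½(5.571×10^-4)(9.59)² = 2.562×10^-2 J.

U ≈ 25.6 mJ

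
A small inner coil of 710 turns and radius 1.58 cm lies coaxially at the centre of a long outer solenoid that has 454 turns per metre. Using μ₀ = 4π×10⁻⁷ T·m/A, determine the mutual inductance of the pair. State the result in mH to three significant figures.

M ≈ 0.318 mH

The outer solenoid produces a uniform field B₁ = μ₀n₁I₁ across the inner coil,
so the flux linkage is N₂Φ = N₂B₁A₂ = μ₀n₁N₂A₂·I₁, giving M = μ₀n₁N₂A₂.
A₂ = πr² = π(1.580×10^-2 m)² = 7.843×10^-4 m².
M = (4π×10⁻⁷)(454)(710)(7.843×10^-4) = 3.177×10^-4 H.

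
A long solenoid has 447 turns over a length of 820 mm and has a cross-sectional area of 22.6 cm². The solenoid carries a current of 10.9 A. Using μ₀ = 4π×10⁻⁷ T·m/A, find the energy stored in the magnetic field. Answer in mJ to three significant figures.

A = 22.6 cm² = 2.260×10^-3 m².
L = μ₀N²A/ℓ = (4π×10⁻⁷)(447)²(2.260×10^-3)/(0.82) = 6.920×10^-4 H.
U = ½LI² = ½(6.920×10^-4)(10.9)² = 4.111×10^-2 J.

U ≈ 41.1 mJ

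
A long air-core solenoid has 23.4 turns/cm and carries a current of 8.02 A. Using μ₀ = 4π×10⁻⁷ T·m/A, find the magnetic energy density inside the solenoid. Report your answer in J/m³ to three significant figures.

u ≈ 221 J/m³

B = μ₀nI = (4π×10⁻⁷)(2.340×10^3)(8.02) = 2.358×10^-2 T.
u = B²/(2μ₀) = (2.358×10^-2)²/(2×4π×10⁻⁷) = 221.3 J/m³.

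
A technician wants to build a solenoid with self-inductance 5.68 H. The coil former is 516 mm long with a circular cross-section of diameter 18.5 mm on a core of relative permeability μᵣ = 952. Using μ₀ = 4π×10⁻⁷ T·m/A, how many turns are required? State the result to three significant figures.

A = π(d/2)² = π(9.250×10^-3 m)² = 2.688×10^-4 m².
From L = μ₀μᵣN²A/ℓ, N = √(Lℓ / (μ₀μᵣA)).
N = √[(5.68)(0.516) / ((4π×10⁻⁷)(952)×2.688×10^-4)] = √(9.114×10^6) ≈ 3019.0.

N ≈ 3020 turns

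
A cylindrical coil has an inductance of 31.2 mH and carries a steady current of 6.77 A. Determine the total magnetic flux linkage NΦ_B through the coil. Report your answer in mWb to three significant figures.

NΦ_B ≈ 211 mWb

From L = NΦ_B/I, the flux linkage is NΦ_B = LI.
NΦ_B = (3.120×10^-2 H)(6.77 A) = 0.2112 Wb.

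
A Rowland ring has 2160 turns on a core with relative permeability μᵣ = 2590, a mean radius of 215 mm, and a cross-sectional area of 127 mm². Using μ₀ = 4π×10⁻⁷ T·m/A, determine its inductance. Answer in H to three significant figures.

L ≈ 1.43 H

For a thin toroid, L = μ₀μᵣN²A/(2πR).
L = (4π×10⁻⁷)(2590)(2160)²(1.270×10^-4) / (2π×0.215 m) = 1.428 H.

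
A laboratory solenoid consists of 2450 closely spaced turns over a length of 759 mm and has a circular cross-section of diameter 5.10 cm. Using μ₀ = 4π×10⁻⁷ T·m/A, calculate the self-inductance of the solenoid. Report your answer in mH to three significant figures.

L ≈ 20.3 mH

A = π(d/2)² = π(2.550×10^-2 m)² = 2.043×10^-3 m².
For a long solenoid, L = μ₀N²A/ℓ.
L = (4π×10⁻⁷)(2450)²(2.043×10^-3)/(0.759 m) = 2.030×10^-2 H.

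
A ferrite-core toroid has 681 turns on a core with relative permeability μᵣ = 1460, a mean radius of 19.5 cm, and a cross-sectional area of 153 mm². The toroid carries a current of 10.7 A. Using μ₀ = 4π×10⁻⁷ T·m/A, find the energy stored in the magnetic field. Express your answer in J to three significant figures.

L = μ₀μᵣN²A/(2πR) = (4π×10⁻⁷)(1460)(681)²(1.530×10^-4)/(2π×0.195) = 0.1063 H.
U = ½LI² = ½(0.1063)(10.7)² = 6.082 J.

U ≈ 6.08 J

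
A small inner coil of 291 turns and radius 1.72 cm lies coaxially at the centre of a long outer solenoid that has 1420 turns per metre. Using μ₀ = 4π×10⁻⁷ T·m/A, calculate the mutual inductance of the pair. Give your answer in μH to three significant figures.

M ≈ 483 μH

The outer solenoid produces a uniform field B₁ = μ₀n₁I₁ across the inner coil,
so the flux linkage is N₂Φ = N₂B₁A₂ = μ₀n₁N₂A₂·I₁, giving M = μ₀n₁N₂A₂.
A₂ = πr² = π(1.720×10^-2 m)² = 9.294×10^-4 m².
M = (4π×10⁻⁷)(1420)(291)(9.294×10^-4) = 4.826×10^-4 H.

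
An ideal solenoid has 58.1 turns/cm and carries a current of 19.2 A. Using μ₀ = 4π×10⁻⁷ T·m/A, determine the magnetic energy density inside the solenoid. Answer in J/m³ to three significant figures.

u ≈ 7820 J/m³

B = μ₀nI = (4π×10⁻⁷)(5.810×10^3)(19.2) = 0.1402 T.
u = B²/(2μ₀) = (0.1402)²/(2×4π×10⁻⁷) = 7.819×10^3 J/m³.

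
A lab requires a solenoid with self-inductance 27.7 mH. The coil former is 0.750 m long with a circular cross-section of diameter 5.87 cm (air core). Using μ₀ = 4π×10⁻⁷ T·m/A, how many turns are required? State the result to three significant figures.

N ≈ 2470 turns

A = π(d/2)² = π(2.935×10^-2 m)² = 2.706×10^-3 m².
From L = μ₀N²A/ℓ, N = √(Lℓ / (μ₀A)).
N = √[(2.770×10^-2)(0.75) / ((4π×10⁻⁷)×2.706×10^-3)] = √(6.109×10^6) ≈ 2471.6.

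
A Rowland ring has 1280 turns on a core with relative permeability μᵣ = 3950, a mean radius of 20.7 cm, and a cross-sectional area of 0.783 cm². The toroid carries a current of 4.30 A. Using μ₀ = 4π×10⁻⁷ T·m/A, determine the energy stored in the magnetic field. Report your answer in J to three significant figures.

L = μ₀μᵣN²A/(2πR) = (4π×10⁻⁷)(3950)(1280)²(7.830×10^-5)/(2π×0.207) = 0.4896 H.
U = ½LI² = ½(0.4896)(4.30)² = 4.526 J.

U ≈ 4.53 J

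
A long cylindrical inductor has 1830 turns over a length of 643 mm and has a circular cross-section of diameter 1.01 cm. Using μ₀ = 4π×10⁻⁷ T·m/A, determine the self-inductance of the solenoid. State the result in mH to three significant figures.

L ≈ 0.524 mH

A = π(d/2)² = π(5.050×10^-3 m)² = 8.012×10^-5 m².
For a long solenoid, L = μ₀N²A/ℓ.
L = (4π×10⁻⁷)(1830)²(8.012×10^-5)/(0.643 m) = 5.244×10^-4 H.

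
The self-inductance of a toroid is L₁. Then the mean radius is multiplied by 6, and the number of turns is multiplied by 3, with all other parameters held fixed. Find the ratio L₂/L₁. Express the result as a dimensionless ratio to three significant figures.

For a toroid, L ∝ μᵣN²A/R.
L₂/L₁ = (6)^-1 × (3)^2 = 1.50.

L₂/L₁ = 1.50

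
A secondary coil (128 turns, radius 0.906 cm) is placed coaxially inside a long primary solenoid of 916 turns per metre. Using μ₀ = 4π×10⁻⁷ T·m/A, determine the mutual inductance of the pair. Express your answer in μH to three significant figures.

The outer solenoid produces a uniform field B₁ = μ₀n₁I₁ across the inner coil,
so the flux linkage is N₂Φ = N₂B₁A₂ = μ₀n₁N₂A₂·I₁, giving M = μ₀n₁N₂A₂.
A₂ = πr² = π(9.060×10^-3 m)² = 2.579×10^-4 m².
M = (4π×10⁻⁷)(916)(128)(2.579×10^-4) = 3.799×10^-5 H.

M ≈ 38.0 μH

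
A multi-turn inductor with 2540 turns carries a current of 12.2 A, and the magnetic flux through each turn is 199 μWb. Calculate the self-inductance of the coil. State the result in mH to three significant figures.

L ≈ 41.4 mH

Self-inductance is defined by L = NΦ_B/I (flux linkage over current).
L = (2540)(1.990×10^-4 Wb)/(12.2 A) = 4.143×10^-2 H.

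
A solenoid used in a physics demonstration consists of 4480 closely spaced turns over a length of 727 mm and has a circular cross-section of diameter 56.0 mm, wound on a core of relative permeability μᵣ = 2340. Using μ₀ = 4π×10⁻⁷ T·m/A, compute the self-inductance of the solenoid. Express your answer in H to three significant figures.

A = π(d/2)² = π(2.800×10^-2 m)² = 2.463×10^-3 m².
For a long solenoid, L = μ₀μᵣN²A/ℓ.
L = (4π×10⁻⁷)(2340)(4480)²(2.463×10^-3)/(0.727 m) = 199.9 H.

L ≈ 200 H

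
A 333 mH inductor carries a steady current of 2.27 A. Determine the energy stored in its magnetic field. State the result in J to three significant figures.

U ≈ 0.858 J

Stored magnetic energy: U = ½LI².
U = ½(0.333 H)(2.27 A)² = 0.858 J.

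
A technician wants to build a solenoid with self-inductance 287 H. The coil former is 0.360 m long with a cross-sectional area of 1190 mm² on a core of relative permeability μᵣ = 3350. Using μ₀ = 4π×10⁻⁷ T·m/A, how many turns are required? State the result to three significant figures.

A = 1190 mm² = 1.190×10^-3 m².
From L = μ₀μᵣN²A/ℓ, N = √(Lℓ / (μ₀μᵣA)).
N = √[(287)(0.36) / ((4π×10⁻⁷)(3350)×1.190×10^-3)] = √(2.062×10^7) ≈ 4541.4.

N ≈ 4540 turns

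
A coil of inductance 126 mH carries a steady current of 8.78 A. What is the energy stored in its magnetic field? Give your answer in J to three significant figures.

U ≈ 4.86 J

Stored magnetic energy: U = ½LI².
U = ½(0.126 H)(8.78 A)² = 4.857 J.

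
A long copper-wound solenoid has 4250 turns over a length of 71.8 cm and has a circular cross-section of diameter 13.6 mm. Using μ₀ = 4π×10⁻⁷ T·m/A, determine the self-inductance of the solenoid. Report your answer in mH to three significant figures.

A = π(d/2)² = π(6.800×10^-3 m)² = 1.453×10^-4 m².
For a long solenoid, L = μ₀N²A/ℓ.
L = (4π×10⁻⁷)(4250)²(1.453×10^-4)/(0.718 m) = 4.592×10^-3 H.

L ≈ 4.59 mH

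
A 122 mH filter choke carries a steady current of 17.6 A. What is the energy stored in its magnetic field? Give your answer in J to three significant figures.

U ≈ 18.9 J

Stored magnetic energy: U = ½LI².
U = ½(0.122 H)(17.6 A)² = 18.9 J.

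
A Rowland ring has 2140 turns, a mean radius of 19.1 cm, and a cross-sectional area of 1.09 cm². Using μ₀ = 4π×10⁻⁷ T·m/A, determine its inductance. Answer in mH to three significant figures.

For a thin toroid, L = μ₀N²A/(2πR).
L = (4π×10⁻⁷)(2140)²(1.090×10^-4) / (2π×0.191 m) = 5.227×10^-4 H.

L ≈ 0.523 mH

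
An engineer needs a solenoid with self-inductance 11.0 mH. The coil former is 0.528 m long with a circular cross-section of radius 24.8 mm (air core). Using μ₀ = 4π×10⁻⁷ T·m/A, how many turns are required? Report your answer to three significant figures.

N ≈ 1550 turns

A = πr² = π(2.480×10^-2 m)² = 1.932×10^-3 m².
From L = μ₀N²A/ℓ, N = √(Lℓ / (μ₀A)).
N = √[(1.100×10^-2)(0.528) / ((4π×10⁻⁷)×1.932×10^-3)] = √(2.392×10^6) ≈ 1546.6.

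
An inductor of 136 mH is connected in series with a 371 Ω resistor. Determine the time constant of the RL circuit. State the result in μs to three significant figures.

τ ≈ 367 μs

τ = L/R = (0.136 H)/(371 Ω) = 3.666×10^-4 s.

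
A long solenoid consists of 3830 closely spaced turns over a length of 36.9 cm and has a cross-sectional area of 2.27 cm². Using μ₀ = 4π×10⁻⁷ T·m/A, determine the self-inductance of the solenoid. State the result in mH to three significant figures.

A = 2.27 cm² = 2.270×10^-4 m².
For a long solenoid, L = μ₀N²A/ℓ.
L = (4π×10⁻⁷)(3830)²(2.270×10^-4)/(0.369 m) = 1.134×10^-2 H.

L ≈ 11.3 mH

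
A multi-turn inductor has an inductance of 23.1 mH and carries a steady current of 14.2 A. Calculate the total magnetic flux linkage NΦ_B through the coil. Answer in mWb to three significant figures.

NΦ_B ≈ 328 mWb

From L = NΦ_B/I, the flux linkage is NΦ_B = LI.
NΦ_B = (2.310×10^-2 H)(14.2 A) = 0.328 Wb.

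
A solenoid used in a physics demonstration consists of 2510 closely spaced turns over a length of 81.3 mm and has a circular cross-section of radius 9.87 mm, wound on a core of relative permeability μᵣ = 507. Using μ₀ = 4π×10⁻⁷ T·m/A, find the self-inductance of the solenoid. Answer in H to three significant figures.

A = πr² = π(9.870×10^-3 m)² = 3.060×10^-4 m².
For a long solenoid, L = μ₀μᵣN²A/ℓ.
L = (4π×10⁻⁷)(507)(2510)²(3.060×10^-4)/(8.130×10^-2 m) = 15.11 H.

L ≈ 15.1 H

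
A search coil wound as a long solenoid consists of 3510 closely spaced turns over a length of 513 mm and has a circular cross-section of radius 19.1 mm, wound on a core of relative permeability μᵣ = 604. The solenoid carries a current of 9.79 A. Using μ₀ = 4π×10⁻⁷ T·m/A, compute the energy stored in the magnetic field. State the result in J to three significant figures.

A = πr² = π(1.910×10^-2 m)² = 1.146×10^-3 m².
L = μ₀μᵣN²A/ℓ = (4π×10⁻⁷)(604)(3510)²(1.146×10^-3)/(0.513) = 20.89 H.
U = ½LI² = ½(20.89)(9.79)² = 1.001×10^3 J.

U ≈ 1000 J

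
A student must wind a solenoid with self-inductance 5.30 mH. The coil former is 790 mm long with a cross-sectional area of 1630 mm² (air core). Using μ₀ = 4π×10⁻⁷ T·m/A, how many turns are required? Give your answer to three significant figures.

A = 1630 mm² = 1.630×10^-3 m².
From L = μ₀N²A/ℓ, N = √(Lℓ / (μ₀A)).
N = √[(5.300×10^-3)(0.79) / ((4π×10⁻⁷)×1.630×10^-3)] = √(2.044×10^6) ≈ 1429.7.

N ≈ 1430 turns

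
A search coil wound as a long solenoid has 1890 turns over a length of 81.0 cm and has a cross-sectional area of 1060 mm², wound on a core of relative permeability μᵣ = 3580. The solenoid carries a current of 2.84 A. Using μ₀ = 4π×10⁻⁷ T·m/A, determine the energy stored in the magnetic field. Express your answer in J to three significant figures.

U ≈ 84.8 J

A = 1060 mm² = 1.060×10^-3 m².
L = μ₀μᵣN²A/ℓ = (4π×10⁻⁷)(3580)(1890)²(1.060×10^-3)/(0.81) = 21.03 H.
U = ½LI² = ½(21.03)(2.84)² = 84.81 J.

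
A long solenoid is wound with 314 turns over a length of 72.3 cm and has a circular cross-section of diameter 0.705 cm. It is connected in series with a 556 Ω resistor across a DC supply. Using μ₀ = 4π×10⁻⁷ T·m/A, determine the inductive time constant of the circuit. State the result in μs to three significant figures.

τ ≈ 0.0120 μs

A = π(d/2)² = π(3.525×10^-3 m)² = 3.904×10^-5 m².
L = μ₀N²A/ℓ = (4π×10⁻⁷)(314)²(3.904×10^-5)/(0.723) = 6.690×10^-6 H.
τ = L/R = (6.690×10^-6)/(556) = 1.203×10^-8 s.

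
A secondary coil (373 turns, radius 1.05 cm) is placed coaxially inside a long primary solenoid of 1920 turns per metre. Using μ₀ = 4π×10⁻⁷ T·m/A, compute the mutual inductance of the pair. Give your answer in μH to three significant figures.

M ≈ 312 μH

The outer solenoid produces a uniform field B₁ = μ₀n₁I₁ across the inner coil,
so the flux linkage is N₂Φ = N₂B₁A₂ = μ₀n₁N₂A₂·I₁, giving M = μ₀n₁N₂A₂.
A₂ = πr² = π(1.050×10^-2 m)² = 3.464×10^-4 m².
M = (4π×10⁻⁷)(1920)(373)(3.464×10^-4) = 3.117×10^-4 H.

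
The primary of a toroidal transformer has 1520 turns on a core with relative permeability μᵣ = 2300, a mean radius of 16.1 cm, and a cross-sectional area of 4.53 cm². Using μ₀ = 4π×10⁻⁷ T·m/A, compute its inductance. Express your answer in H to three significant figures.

L ≈ 2.99 H

For a thin toroid, L = μ₀μᵣN²A/(2πR).
L = (4π×10⁻⁷)(2300)(1520)²(4.530×10^-4) / (2π×0.161 m) = 2.99 H.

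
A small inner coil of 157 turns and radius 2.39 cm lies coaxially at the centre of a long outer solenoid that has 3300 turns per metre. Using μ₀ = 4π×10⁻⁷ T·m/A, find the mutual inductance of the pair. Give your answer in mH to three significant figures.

The outer solenoid produces a uniform field B₁ = μ₀n₁I₁ across the inner coil,
so the flux linkage is N₂Φ = N₂B₁A₂ = μ₀n₁N₂A₂·I₁, giving M = μ₀n₁N₂A₂.
A₂ = πr² = π(2.390×10^-2 m)² = 1.7945×10^-3 m².
M = (4π×10⁻⁷)(3300)(157)(1.7945×10^-3) = 1.168×10^-3 H.

M ≈ 1.17 mH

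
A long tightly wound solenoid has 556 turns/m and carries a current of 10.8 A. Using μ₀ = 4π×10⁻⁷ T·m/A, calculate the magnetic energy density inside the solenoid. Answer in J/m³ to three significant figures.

B = μ₀nI = (4π×10⁻⁷)(556)(10.8) = 7.546×10^-3 T.
u = B²/(2μ₀) = (7.546×10^-3)²/(2×4π×10⁻⁷) = 22.66 J/m³.

u ≈ 22.7 J/m³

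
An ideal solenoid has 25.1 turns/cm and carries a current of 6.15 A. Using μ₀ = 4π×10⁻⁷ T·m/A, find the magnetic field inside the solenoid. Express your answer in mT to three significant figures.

Inside a long solenoid, B = μ₀nI.
B = (4π×10⁻⁷)(2.510×10^3 m⁻¹)(6.15 A) = 1.940×10^-2 T.

B ≈ 19.4 mT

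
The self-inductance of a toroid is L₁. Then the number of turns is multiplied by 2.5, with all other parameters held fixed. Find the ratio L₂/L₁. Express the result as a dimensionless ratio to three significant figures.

L₂/L₁ = 6.25

For a toroid, L ∝ μᵣN²A/R.
L₂/L₁ = (2.5)^2 = 6.25.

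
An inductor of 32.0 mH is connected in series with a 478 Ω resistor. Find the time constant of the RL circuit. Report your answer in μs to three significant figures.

τ = L/R = (3.200×10^-2 H)/(478 Ω) = 6.6946×10^-5 s.

τ ≈ 66.9 μs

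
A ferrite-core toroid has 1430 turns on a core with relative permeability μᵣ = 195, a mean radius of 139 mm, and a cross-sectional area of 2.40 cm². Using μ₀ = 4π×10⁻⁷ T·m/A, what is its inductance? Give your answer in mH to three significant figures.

For a thin toroid, L = μ₀μᵣN²A/(2πR).
L = (4π×10⁻⁷)(195)(1430)²(2.400×10^-4) / (2π×0.139 m) = 0.1377 H.

L ≈ 138 mH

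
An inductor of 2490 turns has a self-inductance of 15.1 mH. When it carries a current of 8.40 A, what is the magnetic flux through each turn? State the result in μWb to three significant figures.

From L = NΦ_B/I, the flux per turn is Φ_B = LI/N.
Φ_B = (1.510×10^-2 H)(8.40 A)/2490 = 5.094×10^-5 Wb.

Φ_B ≈ 50.9 μWb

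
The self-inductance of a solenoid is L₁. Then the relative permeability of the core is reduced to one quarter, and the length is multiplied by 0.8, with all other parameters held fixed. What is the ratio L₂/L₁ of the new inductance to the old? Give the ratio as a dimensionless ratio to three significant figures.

L₂/L₁ = 0.313

For a solenoid, L ∝ μᵣN²A/ℓ.
L₂/L₁ = (0.25) × (0.8)^-1 = 0.313.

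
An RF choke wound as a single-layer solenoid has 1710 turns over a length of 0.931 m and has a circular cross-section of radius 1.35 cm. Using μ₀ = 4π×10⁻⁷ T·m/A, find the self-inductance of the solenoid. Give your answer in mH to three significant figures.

A = πr² = π(1.350×10^-2 m)² = 5.726×10^-4 m².
For a long solenoid, L = μ₀N²A/ℓ.
L = (4π×10⁻⁷)(1710)²(5.726×10^-4)/(0.931 m) = 2.260×10^-3 H.

L ≈ 2.26 mH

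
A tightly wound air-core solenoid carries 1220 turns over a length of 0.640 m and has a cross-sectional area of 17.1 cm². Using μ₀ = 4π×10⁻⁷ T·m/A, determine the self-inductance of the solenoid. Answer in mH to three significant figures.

L ≈ 5.00 mH

A = 17.1 cm² = 1.710×10^-3 m².
For a long solenoid, L = μ₀N²A/ℓ.
L = (4π×10⁻⁷)(1220)²(1.710×10^-3)/(0.64 m) = 4.997×10^-3 H.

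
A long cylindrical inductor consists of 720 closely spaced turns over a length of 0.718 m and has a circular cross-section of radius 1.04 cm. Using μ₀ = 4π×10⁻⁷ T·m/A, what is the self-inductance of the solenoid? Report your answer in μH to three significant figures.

A = πr² = π(1.040×10^-2 m)² = 3.398×10^-4 m².
For a long solenoid, L = μ₀N²A/ℓ.
L = (4π×10⁻⁷)(720)²(3.398×10^-4)/(0.718 m) = 3.083×10^-4 H.

L ≈ 308 μH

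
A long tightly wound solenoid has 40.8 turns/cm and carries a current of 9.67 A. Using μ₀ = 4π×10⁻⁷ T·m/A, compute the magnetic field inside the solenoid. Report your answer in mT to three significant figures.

B ≈ 49.6 mT

Inside a long solenoid, B = μ₀nI.
B = (4π×10⁻⁷)(4.080×10^3 m⁻¹)(9.67 A) = 4.958×10^-2 T.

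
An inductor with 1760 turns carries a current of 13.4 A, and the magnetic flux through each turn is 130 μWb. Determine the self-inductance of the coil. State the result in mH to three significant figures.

L ≈ 17.1 mH

Self-inductance is defined by L = NΦ_B/I (flux linkage over current).
L = (1760)(1.300×10^-4 Wb)/(13.4 A) = 1.707×10^-2 H.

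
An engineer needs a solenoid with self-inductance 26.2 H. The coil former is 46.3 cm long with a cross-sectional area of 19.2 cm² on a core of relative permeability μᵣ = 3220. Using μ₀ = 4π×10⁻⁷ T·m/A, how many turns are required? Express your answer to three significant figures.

A = 19.2 cm² = 1.920×10^-3 m².
From L = μ₀μᵣN²A/ℓ, N = √(Lℓ / (μ₀μᵣA)).
N = √[(26.2)(0.463) / ((4π×10⁻⁷)(3220)×1.920×10^-3)] = √(1.561×10^6) ≈ 1249.6.

N ≈ 1250 turns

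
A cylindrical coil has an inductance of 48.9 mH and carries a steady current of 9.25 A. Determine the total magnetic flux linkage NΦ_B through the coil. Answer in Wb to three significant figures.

NΦ_B ≈ 0.452 Wb

From L = NΦ_B/I, the flux linkage is NΦ_B = LI.
NΦ_B = (4.890×10^-2 H)(9.25 A) = 0.4523 Wb.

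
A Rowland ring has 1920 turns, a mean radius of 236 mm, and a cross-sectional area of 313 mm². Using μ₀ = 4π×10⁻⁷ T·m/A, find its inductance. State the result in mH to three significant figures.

L ≈ 0.978 mH

For a thin toroid, L = μ₀N²A/(2πR).
L = (4π×10⁻⁷)(1920)²(3.130×10^-4) / (2π×0.236 m) = 9.778×10^-4 H.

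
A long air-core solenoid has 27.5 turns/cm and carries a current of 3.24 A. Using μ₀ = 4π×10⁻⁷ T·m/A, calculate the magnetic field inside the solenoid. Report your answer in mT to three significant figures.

B ≈ 11.2 mT

Inside a long solenoid, B = μ₀nI.
B = (4π×10⁻⁷)(2.750×10^3 m⁻¹)(3.24 A) = 1.120×10^-2 T.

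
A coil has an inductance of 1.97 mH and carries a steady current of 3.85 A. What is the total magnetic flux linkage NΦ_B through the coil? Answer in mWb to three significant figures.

NΦ_B ≈ 7.58 mWb

From L = NΦ_B/I, the flux linkage is NΦ_B = LI.
NΦ_B = (1.970×10^-3 H)(3.85 A) = 7.5845×10^-3 Wb.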